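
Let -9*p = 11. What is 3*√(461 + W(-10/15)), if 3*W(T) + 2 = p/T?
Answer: √16594/2 ≈ 64.409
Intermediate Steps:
p = -11/9 (p = -⅑*11 = -11/9 ≈ -1.2222)
W(T) = -⅔ - 11/(27*T) (W(T) = -⅔ + (-11/(9*T))/3 = -⅔ - 11/(27*T))
3*√(461 + W(-10/15)) = 3*√(461 + (-11 - (-180)/15)/(27*((-10/15)))) = 3*√(461 + (-11 - (-180)/15)/(27*((-10*1/15)))) = 3*√(461 + (-11 - 18*(-⅔))/(27*(-⅔))) = 3*√(461 + (1/27)*(-3/2)*(-11 + 12)) = 3*√(461 + (1/27)*(-3/2)*1) = 3*√(461 - 1/18) = 3*√(8297/18) = 3*(√16594/6) = √16594/2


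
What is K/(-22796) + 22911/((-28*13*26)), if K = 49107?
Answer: -35250993/7705048 ≈ -4.5751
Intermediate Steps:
K/(-22796) + 22911/((-28*13*26)) = 49107/(-22796) + 22911/((-28*13*26)) = 49107*(-1/22796) + 22911/((-364*26)) = -49107/22796 + 22911/(-9464) = -49107/22796 + 22911*(-1/9464) = -49107/22796 - 3273/1352 = -35250993/7705048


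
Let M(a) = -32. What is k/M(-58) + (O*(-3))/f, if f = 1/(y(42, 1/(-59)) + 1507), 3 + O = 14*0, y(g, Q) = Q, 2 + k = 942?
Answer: 6387799/472 ≈ 13533.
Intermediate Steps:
k = 940 (k = -2 + 942 = 940)
O = -3 (O = -3 + 14*0 = -3 + 0 = -3)
f = 59/88912 (f = 1/(1/(-59) + 1507) = 1/(-1/59 + 1507) = 1/(88912/59) = 59/88912 ≈ 0.00066358)
k/M(-58) + (O*(-3))/f = 940/(-32) + (-3*(-3))/(59/88912) = 940*(-1/32) + 9*(88912/59) = -235/8 + 800208/59 = 6387799/472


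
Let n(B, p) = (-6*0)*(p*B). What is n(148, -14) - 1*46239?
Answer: -46239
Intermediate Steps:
n(B, p) = 0 (n(B, p) = 0*(B*p) = 0)
n(148, -14) - 1*46239 = 0 - 1*46239 = 0 - 46239 = -46239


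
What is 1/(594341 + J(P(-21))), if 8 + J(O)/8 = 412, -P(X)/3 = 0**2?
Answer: 1/597573 ≈ 1.6734e-6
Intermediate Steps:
P(X) = 0 (P(X) = -3*0**2 = -3*0 = 0)
J(O) = 3232 (J(O) = -64 + 8*412 = -64 + 3296 = 3232)
1/(594341 + J(P(-21))) = 1/(594341 + 3232) = 1/597573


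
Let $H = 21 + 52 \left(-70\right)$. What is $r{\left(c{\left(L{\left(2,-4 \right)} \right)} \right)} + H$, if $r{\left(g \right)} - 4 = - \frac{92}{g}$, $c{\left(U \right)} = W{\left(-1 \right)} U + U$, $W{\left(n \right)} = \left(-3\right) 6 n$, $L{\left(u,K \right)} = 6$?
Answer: $- \frac{206101}{57} \approx -3615.8$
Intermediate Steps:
$W{\left(n \right)} = - 18 n$
$c{\left(U \right)} = 19 U$ ($c{\left(U \right)} = \left(-18\right) \left(-1\right) U + U = 18 U + U = 19 U$)
$r{\left(g \right)} = 4 - \frac{92}{g}$
$H = -3619$ ($H = 21 - 3640 = -3619$)
$r{\left(c{\left(L{\left(2,-4 \right)} \right)} \right)} + H = \left(4 - \frac{92}{19 \cdot 6}\right) - 3619 = \left(4 - \frac{92}{114}\right) - 3619 = \left(4 - \frac{46}{57}\right) - 3619 = \frac{182}{57} - 3619 = - \frac{206101}{57}$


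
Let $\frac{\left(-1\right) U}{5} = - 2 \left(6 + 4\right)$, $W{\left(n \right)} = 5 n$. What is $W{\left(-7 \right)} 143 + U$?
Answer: $-4905$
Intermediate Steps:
$U = 100$ ($U = - 5 \left(- 2 \left(6 + 4\right)\right) = - 5 \left(\left(-2\right) 10\right) = \left(-5\right) \left(-20\right) = 100$)
$W{\left(-7 \right)} 143 + U = 5 \left(-7\right) 143 + 100 = \left(-35\right) 143 + 100 = -5005 + 100 = -4905$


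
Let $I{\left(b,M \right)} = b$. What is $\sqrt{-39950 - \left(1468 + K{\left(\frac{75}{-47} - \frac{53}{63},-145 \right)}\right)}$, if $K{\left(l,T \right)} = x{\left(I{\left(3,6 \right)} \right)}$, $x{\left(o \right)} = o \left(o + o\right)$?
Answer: $6 i \sqrt{1151} \approx 203.56 i$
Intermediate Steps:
$x{\left(o \right)} = 2 o^{2}$ ($x{\left(o \right)} = o 2 o = 2 o^{2}$)
$K{\left(l,T \right)} = 18$ ($K{\left(l,T \right)} = 2 \cdot 3^{2} = 2 \cdot 9 = 18$)
$\sqrt{-39950 - \left(1468 + K{\left(\frac{75}{-47} - \frac{53}{63},-145 \right)}\right)} = \sqrt{-39950 - 1486} = \sqrt{-41436} = 6 i \sqrt{1151}$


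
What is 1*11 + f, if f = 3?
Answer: 14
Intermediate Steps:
1*11 + f = 1*11 + 3 = 11 + 3 = 14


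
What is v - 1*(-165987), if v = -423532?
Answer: -257545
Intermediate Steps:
v - 1*(-165987) = -423532 - 1*(-165987) = -423532 + 165987 = -257545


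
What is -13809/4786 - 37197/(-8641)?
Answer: 58701273/41355826 ≈ 1.4194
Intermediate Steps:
-13809/4786 - 37197/(-8641) = -13809*1/4786 - 37197*(-1/8641) = -13809/4786 + 37197/8641 = 58701273/41355826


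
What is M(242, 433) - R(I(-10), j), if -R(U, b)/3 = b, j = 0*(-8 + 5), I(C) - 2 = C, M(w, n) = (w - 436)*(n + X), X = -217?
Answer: -41904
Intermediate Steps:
M(w, n) = (-436 + w)*(-217 + n) (M(w, n) = (w - 436)*(n - 217) = (-436 + w)*(-217 + n))
I(C) = 2 + C
j = 0 (j = 0*(-3) = 0)
R(U, b) = -3*b
M(242, 433) - R(I(-10), j) = (94612 - 436*433 - 217*242 + 433*242) - (-3)*0 = (94612 - 188788 - 52514 + 104786) - 1*0 = -41904 + 0 = -41904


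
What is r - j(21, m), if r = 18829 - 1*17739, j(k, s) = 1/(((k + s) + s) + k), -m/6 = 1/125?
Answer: 5709295/5238 ≈ 1090.0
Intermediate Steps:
m = -6/125 ≈ -0.048000
j(k, s) = 1/(2*k + 2*s) (j(k, s) = 1/((k + 2*s) + k) = 1/(2*k + 2*s))
r = 1090 (r = 18829 - 17739 = 1090)
r - j(21, m) = 1090 - 1/(2*(21 - 6/125)) = 1090 - 1/(2*2619/125) = 1090 - 125/(2*2619) = 1090 - 1*125/5238 = 1090 - 125/5238 = 5709295/5238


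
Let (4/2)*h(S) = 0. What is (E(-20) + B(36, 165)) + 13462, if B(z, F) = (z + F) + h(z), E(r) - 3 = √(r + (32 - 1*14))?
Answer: 13666 + I*√2 ≈ 13666.0 + 1.4142*I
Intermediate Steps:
E(r) = 3 + √(18 + r) (E(r) = 3 + √(r + (32 - 1*14)) = 3 + √(r + (32 - 14)) = 3 + √(r + 18) = 3 + √(18 + r))
h(S) = 0 (h(S) = (½)*0 = 0)
B(z, F) = F + z (B(z, F) = (z + F) + 0 = (F + z) + 0 = F + z)
(E(-20) + B(36, 165)) + 13462 = ((3 + √(18 - 20)) + (165 + 36)) + 13462 = ((3 + √(-2)) + 201) + 13462 = ((3 + I*√2) + 201) + 13462 = (204 + I*√2) + 13462 = 13666 + I*√2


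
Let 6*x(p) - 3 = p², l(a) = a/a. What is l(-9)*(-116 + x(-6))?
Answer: -219/2 ≈ -109.50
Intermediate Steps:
l(a) = 1
x(p) = ½ + p²/6
l(-9)*(-116 + x(-6)) = 1*(-116 + (½ + (⅙)*(-6)²)) = 1*(-116 + (½ + (⅙)*36)) = 1*(-116 + (½ + 6)) = 1*(-116 + 13/2) = 1*(-219/2) = -219/2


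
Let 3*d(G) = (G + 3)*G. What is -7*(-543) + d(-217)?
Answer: 57841/3 ≈ 19280.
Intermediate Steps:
d(G) = G*(3 + G)/3 (d(G) = ((G + 3)*G)/3 = ((3 + G)*G)/3 = (G*(3 + G))/3 = G*(3 + G)/3)
-7*(-543) + d(-217) = -7*(-543) + (⅓)*(-217)*(3 - 217) = 3801 + (⅓)*(-217)*(-214) = 3801 + 46438/3 = 57841/3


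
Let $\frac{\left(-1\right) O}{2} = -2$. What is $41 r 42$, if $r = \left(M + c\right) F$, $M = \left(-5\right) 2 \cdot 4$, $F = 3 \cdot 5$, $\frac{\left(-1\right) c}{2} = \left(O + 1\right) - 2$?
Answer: $-1188180$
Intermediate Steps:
$O = 4$ ($O = \left(-2\right) \left(-2\right) = 4$)
$c = -6$ ($c = - 2 \left(\left(4 + 1\right) - 2\right) = - 2 \left(5 - 2\right) = \left(-2\right) 3 = -6$)
$F = 15$
$M = -40$ ($M = \left(-10\right) 4 = -40$)
$r = -690$ ($r = \left(-40 - 6\right) 15 = \left(-46\right) 15 = -690$)
$41 r 42 = 41 \left(-690\right) 42 = \left(-28290\right) 42 = -1188180$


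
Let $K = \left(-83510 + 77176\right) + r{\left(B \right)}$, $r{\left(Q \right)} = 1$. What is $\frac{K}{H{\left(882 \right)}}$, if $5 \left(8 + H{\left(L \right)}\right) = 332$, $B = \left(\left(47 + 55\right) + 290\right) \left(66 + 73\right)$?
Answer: $- \frac{31665}{292} \approx -108.44$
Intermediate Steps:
$B = 54488$ ($B = \left(102 + 290\right) 139 = 392 \cdot 139 = 54488$)
$H{\left(L \right)} = \frac{292}{5}$ ($H{\left(L \right)} = -8 + \frac{1}{5} \cdot 332 = -8 + \frac{332}{5} = \frac{292}{5}$)
$K = -6333$ ($K = \left(-83510 + 77176\right) + 1 = -6334 + 1 = -6333$)
$\frac{K}{H{\left(882 \right)}} = - \frac{6333}{\frac{292}{5}} = \left(-6333\right) \frac{5}{292} = - \frac{31665}{292}$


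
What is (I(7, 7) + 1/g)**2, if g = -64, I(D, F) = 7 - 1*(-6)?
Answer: 690561/4096 ≈ 168.59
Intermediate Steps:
I(D, F) = 13 (I(D, F) = 7 + 6 = 13)
(I(7, 7) + 1/g)**2 = (13 + 1/(-64))**2 = (13 - 1/64)**2 = (831/64)**2 = 690561/4096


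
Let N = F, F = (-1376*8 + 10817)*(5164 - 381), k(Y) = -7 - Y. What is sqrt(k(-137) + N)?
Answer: I*sqrt(913423) ≈ 955.73*I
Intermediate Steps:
F = -913553 (F = (-11008 + 10817)*4783 = -191*4783 = -913553)
N = -913553
sqrt(k(-137) + N) = sqrt((-7 - 1*(-137)) - 913553) = sqrt((-7 + 137) - 913553) = sqrt(130 - 913553) = sqrt(-913423) = I*sqrt(913423)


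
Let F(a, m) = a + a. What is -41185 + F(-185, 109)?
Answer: -41555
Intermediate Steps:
F(a, m) = 2*a
-41185 + F(-185, 109) = -41185 + 2*(-185) = -41185 - 370 = -41555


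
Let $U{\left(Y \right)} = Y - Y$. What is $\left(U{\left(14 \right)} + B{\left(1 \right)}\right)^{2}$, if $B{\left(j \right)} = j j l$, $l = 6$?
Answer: $36$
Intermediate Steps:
$B{\left(j \right)} = 6 j^{2}$ ($B{\left(j \right)} = j j 6 = j 6 j = 6 j^{2}$)
$U{\left(Y \right)} = 0$
$\left(U{\left(14 \right)} + B{\left(1 \right)}\right)^{2} = \left(0 + 6 \cdot 1^{2}\right)^{2} = \left(0 + 6 \cdot 1\right)^{2} = \left(0 + 6\right)^{2} = 6^{2} = 36$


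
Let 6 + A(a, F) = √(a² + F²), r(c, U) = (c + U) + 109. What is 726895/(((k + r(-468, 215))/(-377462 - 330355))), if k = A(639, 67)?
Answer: -7717629573225/39031 - 102901727643*√412810/78062 ≈ -1.0447e+9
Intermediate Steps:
r(c, U) = 109 + U + c (r(c, U) = (U + c) + 109 = 109 + U + c)
A(a, F) = -6 + √(F² + a²) (A(a, F) = -6 + √(a² + F²) = -6 + √(F² + a²))
k = -6 + √412810 (k = -6 + √(67² + 639²) = -6 + √(4489 + 408321) = -6 + √412810 ≈ 636.50)
726895/(((k + r(-468, 215))/(-377462 - 330355))) = 726895/((((-6 + √412810) + (109 + 215 - 468))/(-377462 - 330355))) = 726895/((((-6 + √412810) - 144)/(-707817))) = 726895/(((-150 + √412810)*(-1/707817))) = 726895/(50/235939 - √412810/707817)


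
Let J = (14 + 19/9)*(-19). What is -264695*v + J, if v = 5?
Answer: -11914030/9 ≈ -1.3238e+6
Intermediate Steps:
J = -2755/9 (J = (14 + 19*(⅑))*(-19) = (14 + 19/9)*(-19) = (145/9)*(-19) = -2755/9 ≈ -306.11)
-264695*v + J = -264695*5 - 2755/9 = -835*1585 - 2755/9 = -1323475 - 2755/9 = -11914030/9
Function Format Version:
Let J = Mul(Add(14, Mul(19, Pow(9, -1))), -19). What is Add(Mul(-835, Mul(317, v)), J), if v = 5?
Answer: Rational(-11914030, 9) ≈ -1.3238e+6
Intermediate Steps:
J = Rational(-2755, 9) (J = Mul(Add(14, Mul(19, Rational(1, 9))), -19) = Mul(Add(14, Rational(19, 9)), -19) = Mul(Rational(145, 9), -19) = Rational(-2755, 9) ≈ -306.11)
Add(Mul(-835, Mul(317, v)), J) = Add(Mul(-835, Mul(317, 5)), Rational(-2755, 9)) = Add(Mul(-835, 1585), Rational(-2755, 9)) = Add(-1323475, Rational(-2755, 9)) = Rational(-11914030, 9)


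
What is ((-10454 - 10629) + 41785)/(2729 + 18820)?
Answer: 1882/1959 ≈ 0.96069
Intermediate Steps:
((-10454 - 10629) + 41785)/(2729 + 18820) = (-21083 + 41785)/21549 = 20702*(1/21549) = 1882/1959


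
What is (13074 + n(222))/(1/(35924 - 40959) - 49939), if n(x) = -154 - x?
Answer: -31967215/125721433 ≈ -0.25427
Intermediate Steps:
(13074 + n(222))/(1/(35924 - 40959) - 49939) = (13074 + (-154 - 1*222))/(1/(35924 - 40959) - 49939) = (13074 + (-154 - 222))/(1/(-5035) - 49939) = (13074 - 376)/(-1/5035 - 49939) = 12698/(-251442866/5035) = 12698*(-5035/251442866) = -31967215/125721433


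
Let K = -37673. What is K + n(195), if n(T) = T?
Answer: -37478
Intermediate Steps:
K + n(195) = -37673 + 195 = -37478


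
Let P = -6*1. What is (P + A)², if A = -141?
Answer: 21609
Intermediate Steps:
P = -6
(P + A)² = (-6 - 141)² = (-147)² = 21609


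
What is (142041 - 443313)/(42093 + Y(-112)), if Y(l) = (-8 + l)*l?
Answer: -100424/18511 ≈ -5.4251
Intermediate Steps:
Y(l) = l*(-8 + l)
(142041 - 443313)/(42093 + Y(-112)) = (142041 - 443313)/(42093 - 112*(-8 - 112)) = -301272/(42093 - 112*(-120)) = -301272/(42093 + 13440) = -301272/55533 = -301272*1/55533 = -100424/18511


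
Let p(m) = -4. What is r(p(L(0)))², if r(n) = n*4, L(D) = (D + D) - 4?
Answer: 256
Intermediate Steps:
L(D) = -4 + 2*D (L(D) = 2*D - 4 = -4 + 2*D)
r(n) = 4*n
r(p(L(0)))² = (4*(-4))² = (-16)² = 256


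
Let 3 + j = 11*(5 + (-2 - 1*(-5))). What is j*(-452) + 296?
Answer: -38124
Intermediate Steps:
j = 85 (j = -3 + 11*(5 + (-2 - 1*(-5))) = -3 + 11*(5 + (-2 + 5)) = -3 + 11*(5 + 3) = -3 + 11*8 = -3 + 88 = 85)
j*(-452) + 296 = 85*(-452) + 296 = -38420 + 296 = -38124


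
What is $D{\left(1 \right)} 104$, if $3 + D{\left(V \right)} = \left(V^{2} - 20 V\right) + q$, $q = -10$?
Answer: $-3328$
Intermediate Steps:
$D{\left(V \right)} = -13 + V^{2} - 20 V$ ($D{\left(V \right)} = -3 - \left(10 - V^{2} + 20 V\right) = -13 + V^{2} - 20 V$)
$D{\left(1 \right)} 104 = \left(-13 + 1^{2} - 20\right) 104 = \left(-13 + 1 - 20\right) 104 = \left(-32\right) 104 = -3328$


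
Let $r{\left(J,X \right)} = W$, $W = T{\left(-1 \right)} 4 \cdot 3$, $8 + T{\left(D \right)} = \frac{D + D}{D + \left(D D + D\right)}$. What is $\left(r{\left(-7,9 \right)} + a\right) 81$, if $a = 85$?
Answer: $1053$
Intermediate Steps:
$T{\left(D \right)} = -8 + \frac{2 D}{D^{2} + 2 D}$ ($T{\left(D \right)} = -8 + \frac{D + D}{D + \left(D D + D\right)} = -8 + \frac{2 D}{D + \left(D^{2} + D\right)} = -8 + \frac{2 D}{D + \left(D + D^{2}\right)} = -8 + \frac{2 D}{D^{2} + 2 D}$)
$W = -72$ ($W = \frac{2 \left(-7 - -4\right)}{2 - 1} \cdot 4 \cdot 3 = \frac{2 \left(-7 + 4\right)}{1} \cdot 4 \cdot 3 = 2 \cdot 1 \left(-3\right) 4 \cdot 3 = \left(-6\right) 4 \cdot 3 = \left(-24\right) 3 = -72$)
$r{\left(J,X \right)} = -72$
$\left(r{\left(-7,9 \right)} + a\right) 81 = \left(-72 + 85\right) 81 = 13 \cdot 81 = 1053$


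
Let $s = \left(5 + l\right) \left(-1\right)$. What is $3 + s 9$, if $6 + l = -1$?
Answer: $21$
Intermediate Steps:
$l = -7$ ($l = -6 - 1 = -7$)
$s = 2$ ($s = \left(5 - 7\right) \left(-1\right) = \left(-2\right) \left(-1\right) = 2$)
$3 + s 9 = 3 + 2 \cdot 9 = 3 + 18 = 21$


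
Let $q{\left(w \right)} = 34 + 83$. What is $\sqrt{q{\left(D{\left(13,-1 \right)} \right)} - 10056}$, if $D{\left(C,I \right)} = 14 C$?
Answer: $i \sqrt{9939} \approx 99.695 i$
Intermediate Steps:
$q{\left(w \right)} = 117$
$\sqrt{q{\left(D{\left(13,-1 \right)} \right)} - 10056} = \sqrt{117 - 10056} = \sqrt{-9939} = i \sqrt{9939}$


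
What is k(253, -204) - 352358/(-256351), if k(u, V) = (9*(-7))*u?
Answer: -4085626231/256351 ≈ -15938.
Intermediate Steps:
k(u, V) = -63*u
k(253, -204) - 352358/(-256351) = -63*253 - 352358/(-256351) = -15939 - 352358*(-1/256351) = -15939 + 352358/256351 = -4085626231/256351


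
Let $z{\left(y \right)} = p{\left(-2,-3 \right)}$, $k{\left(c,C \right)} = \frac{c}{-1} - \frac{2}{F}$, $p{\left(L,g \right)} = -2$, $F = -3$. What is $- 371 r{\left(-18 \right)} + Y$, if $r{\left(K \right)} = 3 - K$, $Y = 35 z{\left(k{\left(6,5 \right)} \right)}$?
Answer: $-7861$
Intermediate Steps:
$k{\left(c,C \right)} = \frac{2}{3} - c$ ($k{\left(c,C \right)} = \frac{c}{-1} - \frac{2}{-3} = c \left(-1\right) - - \frac{2}{3} = - c + \frac{2}{3} = \frac{2}{3} - c$)
$z{\left(y \right)} = -2$
$Y = -70$ ($Y = 35 \left(-2\right) = -70$)
$- 371 r{\left(-18 \right)} + Y = - 371 \left(3 - -18\right) - 70 = - 371 \left(3 + 18\right) - 70 = \left(-371\right) 21 - 70 = -7791 - 70 = -7861$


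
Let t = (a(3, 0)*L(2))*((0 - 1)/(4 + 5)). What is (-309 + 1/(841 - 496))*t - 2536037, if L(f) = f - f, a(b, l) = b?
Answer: -2536037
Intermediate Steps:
L(f) = 0
t = 0 (t = (3*0)*((0 - 1)/(4 + 5)) = 0*(-1/9) = 0)
(-309 + 1/(841 - 496))*t - 2536037 = (-309 + 1/(841 - 496))*0 - 2536037 = (-309 + 1/345)*0 - 2536037 = -106604/345*0 - 2536037 = 0 - 2536037 = -2536037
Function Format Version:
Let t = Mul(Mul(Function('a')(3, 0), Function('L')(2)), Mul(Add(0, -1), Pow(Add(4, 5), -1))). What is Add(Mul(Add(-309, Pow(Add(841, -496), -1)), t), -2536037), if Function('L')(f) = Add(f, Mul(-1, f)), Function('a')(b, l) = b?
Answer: -2536037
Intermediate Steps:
Function('L')(f) = 0
t = 0 (t = Mul(Mul(3, 0), Mul(Add(0, -1), Pow(Add(4, 5), -1))) = Mul(0, Mul(-1, Pow(9, -1))) = Mul(0, Mul(-1, Rational(1, 9))) = Mul(0, Rational(-1, 9)) = 0)
Add(Mul(Add(-309, Pow(Add(841, -496), -1)), t), -2536037) = Add(Mul(Add(-309, Pow(Add(841, -496), -1)), 0), -2536037) = Add(Mul(Add(-309, Pow(345, -1)), 0), -2536037) = Add(Mul(Add(-309, Rational(1, 345)), 0), -2536037) = Add(Mul(Rational(-106604, 345), 0), -2536037) = Add(0, -2536037) = -2536037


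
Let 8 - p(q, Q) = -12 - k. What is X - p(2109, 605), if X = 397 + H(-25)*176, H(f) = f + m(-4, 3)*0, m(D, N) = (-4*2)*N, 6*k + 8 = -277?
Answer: -7951/2 ≈ -3975.5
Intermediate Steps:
k = -95/2 (k = -4/3 + (1/6)*(-277) = -4/3 - 277/6 = -95/2 ≈ -47.500)
m(D, N) = -8*N
H(f) = f (H(f) = f - 8*3*0 = f - 24*0 = f + 0 = f)
p(q, Q) = -55/2 (p(q, Q) = 8 - (-12 - 1*(-95/2)) = 8 - (-12 + 95/2) = 8 - 1*71/2 = 8 - 71/2 = -55/2)
X = -4003 (X = 397 - 25*176 = 397 - 4400 = -4003)
X - p(2109, 605) = -4003 - 1*(-55/2) = -4003 + 55/2 = -7951/2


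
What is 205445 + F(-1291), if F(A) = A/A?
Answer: 205446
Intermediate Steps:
F(A) = 1
205445 + F(-1291) = 205445 + 1 = 205446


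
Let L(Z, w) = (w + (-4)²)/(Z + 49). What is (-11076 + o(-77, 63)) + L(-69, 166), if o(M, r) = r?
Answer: -110221/10 ≈ -11022.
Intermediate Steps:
L(Z, w) = (16 + w)/(49 + Z) (L(Z, w) = (w + 16)/(49 + Z) = (16 + w)/(49 + Z))
(-11076 + o(-77, 63)) + L(-69, 166) = (-11076 + 63) + (16 + 166)/(49 - 69) = -11013 + 182/(-20) = -11013 - 1/20*182 = -11013 - 91/10 = -110221/10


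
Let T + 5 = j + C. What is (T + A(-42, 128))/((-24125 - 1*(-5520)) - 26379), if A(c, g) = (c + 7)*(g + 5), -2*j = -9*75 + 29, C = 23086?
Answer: -18749/44984 ≈ -0.41679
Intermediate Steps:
j = 323 (j = -(-9*75 + 29)/2 = -(-675 + 29)/2 = -1/2*(-646) = 323)
A(c, g) = (5 + g)*(7 + c) (A(c, g) = (7 + c)*(5 + g) = (5 + g)*(7 + c))
T = 23404 (T = -5 + (323 + 23086) = -5 + 23409 = 23404)
(T + A(-42, 128))/((-24125 - 1*(-5520)) - 26379) = (23404 + (35 + 5*(-42) + 7*128 - 42*128))/((-24125 - 1*(-5520)) - 26379) = (23404 + (35 - 210 + 896 - 5376))/((-24125 + 5520) - 26379) = (23404 - 4655)/(-18605 - 26379) = 18749/(-44984) = 18749*(-1/44984) = -18749/44984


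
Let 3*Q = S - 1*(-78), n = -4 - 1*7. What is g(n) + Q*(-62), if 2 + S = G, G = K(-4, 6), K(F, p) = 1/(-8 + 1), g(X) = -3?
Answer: -10995/7 ≈ -1570.7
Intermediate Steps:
n = -11 (n = -4 - 7 = -11)
K(F, p) = -1/7 (K(F, p) = 1/(-7) = -1/7)
G = -1/7 ≈ -0.14286
S = -15/7 (S = -2 - 1/7 = -15/7 ≈ -2.1429)
Q = 177/7 (Q = (-15/7 - 1*(-78))/3 = (-15/7 + 78)/3 = (1/3)*(531/7) = 177/7 ≈ 25.286)
g(n) + Q*(-62) = -3 + (177/7)*(-62) = -3 - 10974/7 = -10995/7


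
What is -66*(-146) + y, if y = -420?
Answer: 9216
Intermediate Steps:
-66*(-146) + y = -66*(-146) - 420 = 9636 - 420 = 9216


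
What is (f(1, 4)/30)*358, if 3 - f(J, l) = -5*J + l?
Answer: 716/15 ≈ 47.733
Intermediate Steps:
f(J, l) = 3 - l + 5*J (f(J, l) = 3 - (-5*J + l) = 3 - (l - 5*J) = 3 + (-l + 5*J) = 3 - l + 5*J)
(f(1, 4)/30)*358 = ((3 - 1*4 + 5*1)/30)*358 = ((3 - 4 + 5)*(1/30))*358 = (4*(1/30))*358 = (2/15)*358 = 716/15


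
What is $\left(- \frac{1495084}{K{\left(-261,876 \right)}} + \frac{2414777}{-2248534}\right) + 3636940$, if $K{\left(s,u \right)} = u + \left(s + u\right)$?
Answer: $\frac{12189709472086997}{3352564194} \approx 3.6359 \cdot 10^{6}$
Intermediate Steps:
$K{\left(s,u \right)} = s + 2 u$
$\left(- \frac{1495084}{K{\left(-261,876 \right)}} + \frac{2414777}{-2248534}\right) + 3636940 = \left(- \frac{1495084}{-261 + 2 \cdot 876} + \frac{2414777}{-2248534}\right) + 3636940 = \left(- \frac{1495084}{-261 + 1752} + 2414777 \left(- \frac{1}{2248534}\right)\right) + 3636940 = \left(- \frac{1495084}{1491} - \frac{2414777}{2248534}\right) + 3636940 = - \frac{3365347639363}{3352564194} + 3636940 = \frac{12189709472086997}{3352564194}$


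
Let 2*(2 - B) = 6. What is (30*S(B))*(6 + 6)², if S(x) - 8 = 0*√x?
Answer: 34560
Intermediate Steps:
B = -1 (B = 2 - ½*6 = 2 - 3 = -1)
S(x) = 8 (S(x) = 8 + 0*√x = 8 + 0 = 8)
(30*S(B))*(6 + 6)² = (30*8)*(6 + 6)² = 240*12² = 240*144 = 34560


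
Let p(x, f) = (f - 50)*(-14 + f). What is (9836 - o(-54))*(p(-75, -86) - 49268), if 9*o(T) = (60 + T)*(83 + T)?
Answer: -1050422600/3 ≈ -3.5014e+8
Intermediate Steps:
p(x, f) = (-50 + f)*(-14 + f)
o(T) = (60 + T)*(83 + T)/9 (o(T) = ((60 + T)*(83 + T))/9 = (60 + T)*(83 + T)/9)
(9836 - o(-54))*(p(-75, -86) - 49268) = (9836 - (1660/3 + (⅑)*(-54)² + (143/9)*(-54)))*((700 + (-86)² - 64*(-86)) - 49268) = (9836 - (1660/3 + (⅑)*2916 - 858))*((700 + 7396 + 5504) - 49268) = (9836 - (1660/3 + 324 - 858))*(13600 - 49268) = (9836 - 1*58/3)*(-35668) = (9836 - 58/3)*(-35668) = (29450/3)*(-35668) = -1050422600/3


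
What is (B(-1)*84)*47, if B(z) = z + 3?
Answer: 7896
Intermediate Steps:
B(z) = 3 + z
(B(-1)*84)*47 = ((3 - 1)*84)*47 = (2*84)*47 = 168*47 = 7896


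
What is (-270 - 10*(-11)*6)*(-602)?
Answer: -234780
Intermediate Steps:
(-270 - 10*(-11)*6)*(-602) = (-270 + 110*6)*(-602) = (-270 + 660)*(-602) = 390*(-602) = -234780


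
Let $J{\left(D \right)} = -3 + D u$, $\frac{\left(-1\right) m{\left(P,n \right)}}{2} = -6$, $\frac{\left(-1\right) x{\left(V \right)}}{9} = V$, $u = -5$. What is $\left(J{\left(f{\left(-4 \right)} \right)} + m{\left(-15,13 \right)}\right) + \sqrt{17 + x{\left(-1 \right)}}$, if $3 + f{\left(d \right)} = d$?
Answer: $44 + \sqrt{26} \approx 49.099$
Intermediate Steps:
$x{\left(V \right)} = - 9 V$
$f{\left(d \right)} = -3 + d$
$m{\left(P,n \right)} = 12$ ($m{\left(P,n \right)} = \left(-2\right) \left(-6\right) = 12$)
$J{\left(D \right)} = -3 - 5 D$ ($J{\left(D \right)} = -3 + D \left(-5\right) = -3 - 5 D$)
$\left(J{\left(f{\left(-4 \right)} \right)} + m{\left(-15,13 \right)}\right) + \sqrt{17 + x{\left(-1 \right)}} = \left(\left(-3 - 5 \left(-3 - 4\right)\right) + 12\right) + \sqrt{17 - -9} = \left(\left(-3 - -35\right) + 12\right) + \sqrt{17 + 9} = \left(\left(-3 + 35\right) + 12\right) + \sqrt{26} = \left(32 + 12\right) + \sqrt{26} = 44 + \sqrt{26}$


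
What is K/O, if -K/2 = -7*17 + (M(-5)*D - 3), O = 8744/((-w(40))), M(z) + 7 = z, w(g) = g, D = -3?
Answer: -860/1093 ≈ -0.78683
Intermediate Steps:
M(z) = -7 + z
O = -1093/5 (O = 8744/((-1*40)) = 8744/(-40) = 8744*(-1/40) = -1093/5 ≈ -218.60)
K = 172 (K = -2*(-7*17 + ((-7 - 5)*(-3) - 3)) = -2*(-119 + (-12*(-3) - 3)) = -2*(-119 + (36 - 3)) = -2*(-119 + 33) = -2*(-86) = 172)
K/O = 172/(-1093/5) = 172*(-5/1093) = -860/1093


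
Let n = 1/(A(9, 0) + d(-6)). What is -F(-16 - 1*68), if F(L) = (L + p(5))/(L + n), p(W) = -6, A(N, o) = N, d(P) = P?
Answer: -270/251 ≈ -1.0757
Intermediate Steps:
n = 1/3 (n = 1/(9 - 6) = 1/3 ≈ 0.33333)
F(L) = (-6 + L)/(1/3 + L) (F(L) = (L - 6)/(L + 1/3) = (-6 + L)/(1/3 + L))
-F(-16 - 1*68) = -3*(-6 + (-16 - 1*68))/(1 + 3*(-16 - 1*68)) = -3*(-6 + (-16 - 68))/(1 + 3*(-16 - 68)) = -3*(-6 - 84)/(1 + 3*(-84)) = -3*(-90)/(1 - 252) = -3*(-90)/(-251) = -3*(-1)*(-90)/251 = -1*270/251 = -270/251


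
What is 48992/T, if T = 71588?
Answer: 12248/17897 ≈ 0.68436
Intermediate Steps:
48992/T = 48992/71588 = 48992*(1/71588) = 12248/17897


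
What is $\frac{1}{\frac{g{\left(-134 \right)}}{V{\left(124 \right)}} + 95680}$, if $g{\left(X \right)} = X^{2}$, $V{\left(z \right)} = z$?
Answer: $\frac{31}{2970569} \approx 1.0436 \cdot 10^{-5}$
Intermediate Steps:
$\frac{1}{\frac{g{\left(-134 \right)}}{V{\left(124 \right)}} + 95680} = \frac{1}{\frac{\left(-134\right)^{2}}{124} + 95680} = \frac{1}{17956 \cdot \frac{1}{124} + 95680} = \frac{1}{\frac{4489}{31} + 95680} = \frac{1}{\frac{2970569}{31}} = \frac{31}{2970569}$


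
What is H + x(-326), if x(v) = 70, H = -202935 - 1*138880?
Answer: -341745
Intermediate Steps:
H = -341815 (H = -202935 - 138880 = -341815)
H + x(-326) = -341815 + 70 = -341745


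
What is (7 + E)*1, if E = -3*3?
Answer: -2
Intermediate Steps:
E = -9
(7 + E)*1 = (7 - 9)*1 = -2*1 = -2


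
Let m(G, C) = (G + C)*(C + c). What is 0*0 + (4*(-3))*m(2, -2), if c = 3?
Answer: 0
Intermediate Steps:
m(G, C) = (3 + C)*(C + G) (m(G, C) = (G + C)*(C + 3) = (C + G)*(3 + C) = (3 + C)*(C + G))
0*0 + (4*(-3))*m(2, -2) = 0*0 + (4*(-3))*((-2)**2 + 3*(-2) + 3*2 - 2*2) = 0 - 12*(4 - 6 + 6 - 4) = 0 - 12*0 = 0 + 0 = 0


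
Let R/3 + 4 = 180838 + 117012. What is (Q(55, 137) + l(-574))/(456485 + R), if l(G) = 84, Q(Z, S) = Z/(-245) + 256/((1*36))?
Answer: 40081/595360143 ≈ 6.7322e-5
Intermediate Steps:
R = 893538 (R = -12 + 3*(180838 + 117012) = -12 + 3*297850 = -12 + 893550 = 893538)
Q(Z, S) = 64/9 - Z/245 (Q(Z, S) = Z*(-1/245) + 256/36 = -Z/245 + 256*(1/36) = -Z/245 + 64/9 = 64/9 - Z/245)
(Q(55, 137) + l(-574))/(456485 + R) = ((64/9 - 1/245*55) + 84)/(456485 + 893538) = ((64/9 - 11/49) + 84)/1350023 = (3037/441 + 84)*(1/1350023) = (40081/441)*(1/1350023) = 40081/595360143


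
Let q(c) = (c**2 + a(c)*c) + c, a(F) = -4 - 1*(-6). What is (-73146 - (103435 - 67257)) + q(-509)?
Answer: 148230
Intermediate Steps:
a(F) = 2 (a(F) = -4 + 6 = 2)
q(c) = c**2 + 3*c (q(c) = (c**2 + 2*c) + c = c**2 + 3*c)
(-73146 - (103435 - 67257)) + q(-509) = (-73146 - (103435 - 67257)) - 509*(3 - 509) = (-73146 - 1*36178) - 509*(-506) = (-73146 - 36178) + 257554 = -109324 + 257554 = 148230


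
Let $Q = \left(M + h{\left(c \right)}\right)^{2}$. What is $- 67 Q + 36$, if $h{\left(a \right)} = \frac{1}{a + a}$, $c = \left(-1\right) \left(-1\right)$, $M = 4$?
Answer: $- \frac{5283}{4} \approx -1320.8$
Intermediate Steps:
$c = 1$
$h{\left(a \right)} = \frac{1}{2 a}$
$Q = \frac{81}{4}$ ($Q = \left(4 + \frac{1}{2 \cdot 1}\right)^{2} = \left(4 + \frac{1}{2} \cdot 1\right)^{2} = \left(4 + \frac{1}{2}\right)^{2} = \left(\frac{9}{2}\right)^{2} = \frac{81}{4} \approx 20.25$)
$- 67 Q + 36 = \left(-67\right) \frac{81}{4} + 36 = - \frac{5427}{4} + 36 = - \frac{5283}{4}$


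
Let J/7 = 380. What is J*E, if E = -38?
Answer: -101080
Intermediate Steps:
J = 2660 (J = 7*380 = 2660)
J*E = 2660*(-38) = -101080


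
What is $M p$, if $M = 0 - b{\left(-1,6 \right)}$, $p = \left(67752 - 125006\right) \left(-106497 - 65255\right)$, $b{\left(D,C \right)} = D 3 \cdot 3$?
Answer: $88501401072$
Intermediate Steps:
$b{\left(D,C \right)} = 9 D$ ($b{\left(D,C \right)} = 3 D 3 = 9 D$)
$p = 9833489008$ ($p = \left(-57254\right) \left(-171752\right) = 9833489008$)
$M = 9$ ($M = 0 - 9 \left(-1\right) = 0 - -9 = 0 + 9 = 9$)
$M p = 9 \cdot 9833489008 = 88501401072$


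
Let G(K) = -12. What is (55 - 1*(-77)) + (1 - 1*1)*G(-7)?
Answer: 132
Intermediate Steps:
(55 - 1*(-77)) + (1 - 1*1)*G(-7) = (55 - 1*(-77)) + (1 - 1*1)*(-12) = (55 + 77) + (1 - 1)*(-12) = 132 + 0*(-12) = 132 + 0 = 132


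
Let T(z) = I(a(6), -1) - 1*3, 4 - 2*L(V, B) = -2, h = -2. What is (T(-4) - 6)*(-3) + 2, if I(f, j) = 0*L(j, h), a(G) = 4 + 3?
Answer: 29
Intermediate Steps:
L(V, B) = 3 (L(V, B) = 2 - 1/2*(-2) = 2 + 1 = 3)
a(G) = 7
I(f, j) = 0 (I(f, j) = 0*3 = 0)
T(z) = -3 (T(z) = 0 - 1*3 = 0 - 3 = -3)
(T(-4) - 6)*(-3) + 2 = (-3 - 6)*(-3) + 2 = -9*(-3) + 2 = 27 + 2 = 29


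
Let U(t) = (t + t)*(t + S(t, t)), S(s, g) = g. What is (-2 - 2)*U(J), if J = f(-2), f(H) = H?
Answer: -64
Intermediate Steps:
J = -2
U(t) = 4*t**2 (U(t) = (t + t)*(t + t) = (2*t)*(2*t) = 4*t**2)
(-2 - 2)*U(J) = (-2 - 2)*(4*(-2)**2) = -16*4 = -4*16 = -64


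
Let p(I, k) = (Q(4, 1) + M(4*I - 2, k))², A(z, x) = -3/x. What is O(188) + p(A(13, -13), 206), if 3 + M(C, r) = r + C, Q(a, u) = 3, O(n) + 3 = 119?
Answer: 7116500/169 ≈ 42109.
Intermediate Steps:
O(n) = 116 (O(n) = -3 + 119 = 116)
M(C, r) = -3 + C + r (M(C, r) = -3 + (r + C) = -3 + (C + r) = -3 + C + r)
p(I, k) = (-2 + k + 4*I)² (p(I, k) = (3 + (-3 + (4*I - 2) + k))² = (3 + (-3 + (-2 + 4*I) + k))² = (3 + (-5 + k + 4*I))² = (-2 + k + 4*I)²)
O(188) + p(A(13, -13), 206) = 116 + (-2 + 206 + 4*(-3/(-13)))² = 116 + (-2 + 206 + 4*(-3*(-1/13)))² = 116 + (-2 + 206 + 4*(3/13))² = 116 + (-2 + 206 + 12/13)² = 116 + (2664/13)² = 116 + 7096896/169 = 7116500/169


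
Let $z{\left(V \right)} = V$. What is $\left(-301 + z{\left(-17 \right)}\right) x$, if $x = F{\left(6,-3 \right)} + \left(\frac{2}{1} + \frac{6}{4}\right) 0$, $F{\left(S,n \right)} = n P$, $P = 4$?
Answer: $3816$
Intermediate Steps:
$F{\left(S,n \right)} = 4 n$ ($F{\left(S,n \right)} = n 4 = 4 n$)
$x = -12$ ($x = 4 \left(-3\right) + \left(\frac{2}{1} + \frac{6}{4}\right) 0 = -12 + \left(2 \cdot 1 + 6 \cdot \frac{1}{4}\right) 0 = -12 + \left(2 + \frac{3}{2}\right) 0 = -12 + \frac{7}{2} \cdot 0 = -12 + 0 = -12$)
$\left(-301 + z{\left(-17 \right)}\right) x = \left(-301 - 17\right) \left(-12\right) = \left(-318\right) \left(-12\right) = 3816$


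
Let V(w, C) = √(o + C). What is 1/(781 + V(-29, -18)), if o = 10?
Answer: 781/609969 - 2*I*√2/609969 ≈ 0.0012804 - 4.637e-6*I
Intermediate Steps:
V(w, C) = √(10 + C)
1/(781 + V(-29, -18)) = 1/(781 + √(10 - 18)) = 1/(781 + √(-8)) = 1/(781 + 2*I*√2)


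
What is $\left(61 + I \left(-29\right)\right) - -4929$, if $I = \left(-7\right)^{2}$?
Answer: $3569$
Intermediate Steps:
$I = 49$
$\left(61 + I \left(-29\right)\right) - -4929 = \left(61 + 49 \left(-29\right)\right) - -4929 = \left(61 - 1421\right) + 4929 = -1360 + 4929 = 3569$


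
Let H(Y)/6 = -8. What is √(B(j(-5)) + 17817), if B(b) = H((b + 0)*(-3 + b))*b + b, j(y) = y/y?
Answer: √17770 ≈ 133.30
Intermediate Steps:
H(Y) = -48 (H(Y) = 6*(-8) = -48)
j(y) = 1
B(b) = -47*b (B(b) = -48*b + b = -47*b)
√(B(j(-5)) + 17817) = √(-47*1 + 17817) = √(-47 + 17817) = √17770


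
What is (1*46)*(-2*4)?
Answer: -368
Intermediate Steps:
(1*46)*(-2*4) = 46*(-8) = -368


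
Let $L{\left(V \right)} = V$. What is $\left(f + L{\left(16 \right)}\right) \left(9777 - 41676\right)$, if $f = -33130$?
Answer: $1056303486$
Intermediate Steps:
$\left(f + L{\left(16 \right)}\right) \left(9777 - 41676\right) = \left(-33130 + 16\right) \left(9777 - 41676\right) = \left(-33114\right) \left(-31899\right) = 1056303486$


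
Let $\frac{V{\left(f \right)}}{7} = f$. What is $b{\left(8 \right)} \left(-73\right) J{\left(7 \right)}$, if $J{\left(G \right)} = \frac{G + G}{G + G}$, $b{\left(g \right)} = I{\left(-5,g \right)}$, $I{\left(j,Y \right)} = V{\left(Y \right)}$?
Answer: $-4088$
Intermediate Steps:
$V{\left(f \right)} = 7 f$
$I{\left(j,Y \right)} = 7 Y$
$b{\left(g \right)} = 7 g$
$J{\left(G \right)} = 1$ ($J{\left(G \right)} = \frac{2 G}{2 G} = 2 G \frac{1}{2 G} = 1$)
$b{\left(8 \right)} \left(-73\right) J{\left(7 \right)} = 7 \cdot 8 \left(-73\right) 1 = 56 \left(-73\right) 1 = \left(-4088\right) 1 = -4088$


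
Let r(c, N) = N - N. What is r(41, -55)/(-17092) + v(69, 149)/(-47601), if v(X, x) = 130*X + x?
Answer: -9119/47601 ≈ -0.19157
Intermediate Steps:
r(c, N) = 0
v(X, x) = x + 130*X
r(41, -55)/(-17092) + v(69, 149)/(-47601) = 0/(-17092) + (149 + 130*69)/(-47601) = 0*(-1/17092) + (149 + 8970)*(-1/47601) = 0 + 9119*(-1/47601) = 0 - 9119/47601 = -9119/47601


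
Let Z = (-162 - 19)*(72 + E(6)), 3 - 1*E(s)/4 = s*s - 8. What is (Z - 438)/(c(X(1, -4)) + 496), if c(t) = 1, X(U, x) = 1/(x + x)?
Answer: 4630/497 ≈ 9.3159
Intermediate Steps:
X(U, x) = 1/(2*x)
E(s) = 44 - 4*s² (E(s) = 12 - 4*(s*s - 8) = 12 - 4*(s² - 8) = 12 - 4*(-8 + s²) = 12 + (32 - 4*s²) = 44 - 4*s²)
Z = 5068 (Z = (-162 - 19)*(72 + (44 - 4*6²)) = -181*(72 + (44 - 4*36)) = -181*(72 + (44 - 144)) = -181*(72 - 100) = -181*(-28) = 5068)
(Z - 438)/(c(X(1, -4)) + 496) = (5068 - 438)/(1 + 496) = 4630/497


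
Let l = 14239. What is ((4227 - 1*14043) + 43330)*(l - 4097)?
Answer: 339898988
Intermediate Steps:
((4227 - 1*14043) + 43330)*(l - 4097) = ((4227 - 1*14043) + 43330)*(14239 - 4097) = ((4227 - 14043) + 43330)*10142 = (-9816 + 43330)*10142 = 33514*10142 = 339898988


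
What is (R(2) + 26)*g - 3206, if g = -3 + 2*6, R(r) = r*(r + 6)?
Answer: -2828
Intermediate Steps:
R(r) = r*(6 + r)
g = 9 (g = -3 + 12 = 9)
(R(2) + 26)*g - 3206 = (2*(6 + 2) + 26)*9 - 3206 = (2*8 + 26)*9 - 3206 = (16 + 26)*9 - 3206 = 42*9 - 3206 = 378 - 3206 = -2828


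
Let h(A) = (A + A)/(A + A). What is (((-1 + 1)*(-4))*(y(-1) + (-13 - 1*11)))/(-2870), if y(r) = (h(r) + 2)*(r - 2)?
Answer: 0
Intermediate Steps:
h(A) = 1 (h(A) = (2*A)/((2*A)) = (2*A)*(1/(2*A)) = 1)
y(r) = -6 + 3*r (y(r) = (1 + 2)*(r - 2) = 3*(-2 + r) = -6 + 3*r)
(((-1 + 1)*(-4))*(y(-1) + (-13 - 1*11)))/(-2870) = (((-1 + 1)*(-4))*((-6 + 3*(-1)) + (-13 - 1*11)))/(-2870) = ((0*(-4))*((-6 - 3) + (-13 - 11)))*(-1/2870) = (0*(-9 - 24))*(-1/2870) = (0*(-33))*(-1/2870) = 0*(-1/2870) = 0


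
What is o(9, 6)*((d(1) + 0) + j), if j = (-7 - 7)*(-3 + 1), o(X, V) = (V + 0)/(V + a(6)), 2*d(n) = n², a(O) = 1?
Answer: 171/7 ≈ 24.429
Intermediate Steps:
d(n) = n²/2
o(X, V) = V/(1 + V) (o(X, V) = (V + 0)/(V + 1) = V/(1 + V))
j = 28 (j = -14*(-2) = 28)
o(9, 6)*((d(1) + 0) + j) = (6/(1 + 6))*(((½)*1² + 0) + 28) = (6/7)*(((½)*1 + 0) + 28) = (6*(⅐))*((½ + 0) + 28) = 6*(½ + 28)/7 = (6/7)*(57/2) = 171/7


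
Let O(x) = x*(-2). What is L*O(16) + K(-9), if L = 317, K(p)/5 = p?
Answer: -10189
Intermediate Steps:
K(p) = 5*p
O(x) = -2*x
L*O(16) + K(-9) = 317*(-2*16) + 5*(-9) = 317*(-32) - 45 = -10144 - 45 = -10189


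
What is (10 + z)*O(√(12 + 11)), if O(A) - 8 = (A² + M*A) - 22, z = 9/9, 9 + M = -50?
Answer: 99 - 649*√23 ≈ -3013.5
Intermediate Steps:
M = -59 (M = -9 - 50 = -59)
z = 1 (z = 9*(⅑) = 1)
O(A) = -14 + A² - 59*A (O(A) = 8 + ((A² - 59*A) - 22) = 8 + (-22 + A² - 59*A) = -14 + A² - 59*A)
(10 + z)*O(√(12 + 11)) = (10 + 1)*(-14 + (√(12 + 11))² - 59*√(12 + 11)) = 11*(-14 + (√23)² - 59*√23) = 11*(-14 + 23 - 59*√23) = 11*(9 - 59*√23) = 99 - 649*√23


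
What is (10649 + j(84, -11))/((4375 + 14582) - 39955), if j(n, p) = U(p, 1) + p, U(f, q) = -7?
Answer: -10631/20998 ≈ -0.50629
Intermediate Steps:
j(n, p) = -7 + p
(10649 + j(84, -11))/((4375 + 14582) - 39955) = (10649 + (-7 - 11))/((4375 + 14582) - 39955) = (10649 - 18)/(18957 - 39955) = 10631/(-20998) = 10631*(-1/20998) = -10631/20998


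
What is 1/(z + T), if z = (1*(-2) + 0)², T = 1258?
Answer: 1/1262 ≈ 0.00079239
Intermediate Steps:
z = 4 (z = (-2 + 0)² = (-2)² = 4)
1/(z + T) = 1/(4 + 1258) = 1/1262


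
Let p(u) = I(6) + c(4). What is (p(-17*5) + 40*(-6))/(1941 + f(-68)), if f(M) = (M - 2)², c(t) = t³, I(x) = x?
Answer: -170/6841 ≈ -0.024850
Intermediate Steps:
f(M) = (-2 + M)²
p(u) = 70 (p(u) = 6 + 4³ = 6 + 64 = 70)
(p(-17*5) + 40*(-6))/(1941 + f(-68)) = (70 + 40*(-6))/(1941 + (-2 - 68)²) = (70 - 240)/(1941 + (-70)²) = -170/(1941 + 4900) = -170/6841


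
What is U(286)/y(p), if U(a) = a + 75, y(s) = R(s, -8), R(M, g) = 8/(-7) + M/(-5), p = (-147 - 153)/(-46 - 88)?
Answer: -169309/746 ≈ -226.96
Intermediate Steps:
p = 150/67 (p = -300/(-134) = -300*(-1/134) = 150/67 ≈ 2.2388)
R(M, g) = -8/7 - M/5 (R(M, g) = 8*(-⅐) + M*(-⅕) = -8/7 - M/5)
y(s) = -8/7 - s/5
U(a) = 75 + a
U(286)/y(p) = (75 + 286)/(-8/7 - ⅕*150/67) = 361/(-8/7 - 30/67) = 361/(-746/469) = 361*(-469/746) = -169309/746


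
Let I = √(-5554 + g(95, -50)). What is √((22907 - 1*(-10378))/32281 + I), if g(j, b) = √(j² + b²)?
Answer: √(1074473085 + 1042062961*I*√(5554 - 5*√461))/32281 ≈ 6.1172 + 6.0323*I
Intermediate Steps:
g(j, b) = √(b² + j²)
I = √(-5554 + 5*√461) (I = √(-5554 + √((-50)² + 95²)) = √(-5554 + √(2500 + 9025)) = √(-5554 + √11525) = √(-5554 + 5*√461) ≈ 73.801*I)
√((22907 - 1*(-10378))/32281 + I) = √((22907 - 1*(-10378))/32281 + √(-5554 + 5*√461)) = √((22907 + 10378)*(1/32281) + √(-5554 + 5*√461)) = √(33285*(1/32281) + √(-5554 + 5*√461)) = √(33285/32281 + √(-5554 + 5*√461))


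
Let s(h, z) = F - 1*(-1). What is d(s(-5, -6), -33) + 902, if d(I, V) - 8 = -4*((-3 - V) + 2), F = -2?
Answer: 782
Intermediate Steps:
s(h, z) = -1 (s(h, z) = -2 - 1*(-1) = -2 + 1 = -1)
d(I, V) = 12 + 4*V (d(I, V) = 8 - 4*((-3 - V) + 2) = 8 - 4*(-1 - V) = 8 + (4 + 4*V) = 12 + 4*V)
d(s(-5, -6), -33) + 902 = (12 + 4*(-33)) + 902 = (12 - 132) + 902 = -120 + 902 = 782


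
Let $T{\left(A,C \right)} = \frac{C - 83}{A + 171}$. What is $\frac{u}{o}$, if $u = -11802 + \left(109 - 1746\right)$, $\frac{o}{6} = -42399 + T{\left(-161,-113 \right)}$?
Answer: $\frac{67195}{1272558} \approx 0.052803$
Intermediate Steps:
$T{\left(A,C \right)} = \frac{-83 + C}{171 + A}$
$o = - \frac{1272558}{5}$ ($o = 6 \left(-42399 + \frac{-83 - 113}{171 - 161}\right) = 6 \left(-42399 + \frac{1}{10} \left(-196\right)\right) = 6 \left(-42399 - \frac{98}{5}\right) = 6 \left(- \frac{212093}{5}\right) = - \frac{1272558}{5} \approx -2.5451 \cdot 10^{5}$)
$u = -13439$ ($u = -11802 + \left(109 - 1746\right) = -11802 - 1637 = -13439$)
$\frac{u}{o} = - \frac{13439}{- \frac{1272558}{5}} = \left(-13439\right) \left(- \frac{5}{1272558}\right) = \frac{67195}{1272558}$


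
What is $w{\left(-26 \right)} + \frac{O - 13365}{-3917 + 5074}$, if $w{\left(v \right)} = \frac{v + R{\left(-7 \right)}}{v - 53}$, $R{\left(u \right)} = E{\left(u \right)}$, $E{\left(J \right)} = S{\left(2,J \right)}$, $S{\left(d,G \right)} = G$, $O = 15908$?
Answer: $\frac{239078}{91403} \approx 2.6156$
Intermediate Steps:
$E{\left(J \right)} = J$
$R{\left(u \right)} = u$
$w{\left(v \right)} = \frac{-7 + v}{-53 + v}$ ($w{\left(v \right)} = \frac{v - 7}{v - 53} = \frac{-7 + v}{-53 + v}$)
$w{\left(-26 \right)} + \frac{O - 13365}{-3917 + 5074} = \frac{-7 - 26}{-53 - 26} + \frac{15908 - 13365}{-3917 + 5074} = \frac{1}{-79} \left(-33\right) + \frac{2543}{1157} = \left(- \frac{1}{79}\right) \left(-33\right) + 2543 \cdot \frac{1}{1157} = \frac{33}{79} + \frac{2543}{1157} = \frac{239078}{91403}$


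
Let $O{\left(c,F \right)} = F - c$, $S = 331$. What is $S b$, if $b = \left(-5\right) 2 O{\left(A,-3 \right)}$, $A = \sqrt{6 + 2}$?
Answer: $9930 + 6620 \sqrt{2} \approx 19292.0$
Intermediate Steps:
$A = 2 \sqrt{2}$ ($A = \sqrt{8} = 2 \sqrt{2} \approx 2.8284$)
$b = 30 + 20 \sqrt{2}$ ($b = \left(-5\right) 2 \left(-3 - 2 \sqrt{2}\right) = - 10 \left(-3 - 2 \sqrt{2}\right) = 30 + 20 \sqrt{2} \approx 58.284$)
$S b = 331 \left(30 + 20 \sqrt{2}\right) = 9930 + 6620 \sqrt{2}$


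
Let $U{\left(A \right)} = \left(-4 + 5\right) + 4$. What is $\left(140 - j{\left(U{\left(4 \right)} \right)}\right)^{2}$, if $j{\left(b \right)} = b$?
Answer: $18225$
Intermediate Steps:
$U{\left(A \right)} = 5$ ($U{\left(A \right)} = 1 + 4 = 5$)
$\left(140 - j{\left(U{\left(4 \right)} \right)}\right)^{2} = \left(140 - 5\right)^{2} = 135^{2} = 18225$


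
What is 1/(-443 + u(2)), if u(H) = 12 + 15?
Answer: -1/416 ≈ -0.0024038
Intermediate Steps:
u(H) = 27
1/(-443 + u(2)) = 1/(-443 + 27) = 1/(-416) = -1/416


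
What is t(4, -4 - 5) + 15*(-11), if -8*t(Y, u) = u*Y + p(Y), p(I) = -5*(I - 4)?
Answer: -321/2 ≈ -160.50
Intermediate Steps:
p(I) = 20 - 5*I (p(I) = -5*(-4 + I) = 20 - 5*I)
t(Y, u) = -5/2 + 5*Y/8 - Y*u/8 (t(Y, u) = -(u*Y + (20 - 5*Y))/8 = -(Y*u + (20 - 5*Y))/8 = -(20 - 5*Y + Y*u)/8 = -5/2 + 5*Y/8 - Y*u/8)
t(4, -4 - 5) + 15*(-11) = (-5/2 + (5/8)*4 - 1/8*4*(-4 - 5)) + 15*(-11) = (-5/2 + 5/2 - 1/8*4*(-9)) - 165 = (-5/2 + 5/2 + 9/2) - 165 = 9/2 - 165 = -321/2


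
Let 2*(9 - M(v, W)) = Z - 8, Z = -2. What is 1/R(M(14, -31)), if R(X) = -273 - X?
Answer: -1/287 ≈ -0.0034843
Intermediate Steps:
M(v, W) = 14 (M(v, W) = 9 - (-2 - 8)/2 = 9 - 1/2*(-10) = 9 + 5 = 14)
1/R(M(14, -31)) = 1/(-273 - 1*14) = 1/(-273 - 14) = 1/(-287) = -1/287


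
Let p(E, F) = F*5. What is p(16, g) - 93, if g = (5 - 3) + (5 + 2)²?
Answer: 162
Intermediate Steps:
g = 51 (g = 2 + 7² = 2 + 49 = 51)
p(E, F) = 5*F
p(16, g) - 93 = 5*51 - 93 = 255 - 93 = 162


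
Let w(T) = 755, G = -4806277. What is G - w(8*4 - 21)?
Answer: -4807032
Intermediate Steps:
G - w(8*4 - 21) = -4806277 - 1*755 = -4806277 - 755 = -4807032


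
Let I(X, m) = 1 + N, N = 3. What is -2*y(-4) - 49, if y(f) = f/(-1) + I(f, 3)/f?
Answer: -55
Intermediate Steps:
I(X, m) = 4 (I(X, m) = 1 + 3 = 4)
y(f) = -f + 4/f (y(f) = f/(-1) + 4/f = f*(-1) + 4/f = -f + 4/f)
-2*y(-4) - 49 = -2*(-1*(-4) + 4/(-4)) - 49 = -2*(4 + 4*(-¼)) - 49 = -2*(4 - 1) - 49 = -2*3 - 49 = -6 - 49 = -55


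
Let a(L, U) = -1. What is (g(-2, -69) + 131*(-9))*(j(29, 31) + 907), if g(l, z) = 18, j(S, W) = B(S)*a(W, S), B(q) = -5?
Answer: -1058832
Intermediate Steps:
j(S, W) = 5 (j(S, W) = -5*(-1) = 5)
(g(-2, -69) + 131*(-9))*(j(29, 31) + 907) = (18 + 131*(-9))*(5 + 907) = (18 - 1179)*912 = -1161*912 = -1058832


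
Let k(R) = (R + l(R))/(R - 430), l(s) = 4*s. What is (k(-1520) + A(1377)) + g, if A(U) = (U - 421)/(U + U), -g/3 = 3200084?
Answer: -171854035070/17901 ≈ -9.6002e+6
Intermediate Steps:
g = -9600252 (g = -3*3200084 = -9600252)
A(U) = (-421 + U)/(2*U) (A(U) = (-421 + U)/((2*U)) = (-421 + U)*(1/(2*U)) = (-421 + U)/(2*U))
k(R) = 5*R/(-430 + R) (k(R) = (R + 4*R)/(R - 430) = (5*R)/(-430 + R) = 5*R/(-430 + R))
(k(-1520) + A(1377)) + g = (5*(-1520)/(-430 - 1520) + (½)*(-421 + 1377)/1377) - 9600252 = (5*(-1520)/(-1950) + (½)*(1/1377)*956) - 9600252 = (5*(-1520)*(-1/1950) + 478/1377) - 9600252 = (152/39 + 478/1377) - 9600252 = 75982/17901 - 9600252 = -171854035070/17901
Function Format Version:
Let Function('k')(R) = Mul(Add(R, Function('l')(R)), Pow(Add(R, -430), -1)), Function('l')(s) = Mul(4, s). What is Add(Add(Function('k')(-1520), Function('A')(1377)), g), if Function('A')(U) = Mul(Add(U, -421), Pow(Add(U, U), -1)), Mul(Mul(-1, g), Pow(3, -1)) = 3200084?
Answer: Rational(-171854035070, 17901) ≈ -9.6002e+6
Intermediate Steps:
g = -9600252 (g = Mul(-3, 3200084) = -9600252)
Function('A')(U) = Mul(Rational(1, 2), Pow(U, -1), Add(-421, U)) (Function('A')(U) = Mul(Add(-421, U), Pow(Mul(2, U), -1)) = Mul(Add(-421, U), Mul(Rational(1, 2), Pow(U, -1))) = Mul(Rational(1, 2), Pow(U, -1), Add(-421, U)))
Function('k')(R) = Mul(5, R, Pow(Add(-430, R), -1)) (Function('k')(R) = Mul(Add(R, Mul(4, R)), Pow(Add(R, -430), -1)) = Mul(Mul(5, R), Pow(Add(-430, R), -1)) = Mul(5, R, Pow(Add(-430, R), -1)))
Add(Add(Function('k')(-1520), Function('A')(1377)), g) = Add(Add(Mul(5, -1520, Pow(Add(-430, -1520), -1)), Mul(Rational(1, 2), Pow(1377, -1), Add(-421, 1377))), -9600252) = Add(Add(Mul(5, -1520, Pow(-1950, -1)), Mul(Rational(1, 2), Rational(1, 1377), 956)), -9600252) = Add(Add(Mul(5, -1520, Rational(-1, 1950)), Rational(478, 1377)), -9600252) = Add(Add(Rational(152, 39), Rational(478, 1377)), -9600252) = Add(Rational(75982, 17901), -9600252) = Rational(-171854035070, 17901)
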